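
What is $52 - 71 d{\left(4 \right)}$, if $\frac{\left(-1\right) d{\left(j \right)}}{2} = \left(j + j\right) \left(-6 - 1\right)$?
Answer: $-7900$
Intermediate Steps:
$d{\left(j \right)} = 28 j$ ($d{\left(j \right)} = - 2 \left(j + j\right) \left(-6 - 1\right) = - 2 \cdot 2 j \left(-7\right) = - 2 \left(- 14 j\right) = 28 j$)
$52 - 71 d{\left(4 \right)} = 52 - 71 \cdot 28 \cdot 4 = 52 - 7952 = -7900$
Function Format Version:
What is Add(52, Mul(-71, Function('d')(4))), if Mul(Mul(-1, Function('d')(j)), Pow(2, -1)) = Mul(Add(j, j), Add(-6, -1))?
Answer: -7900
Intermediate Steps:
Function('d')(j) = Mul(28, j) (Function('d')(j) = Mul(-2, Mul(Add(j, j), Add(-6, -1))) = Mul(-2, Mul(Mul(2, j), -7)) = Mul(-2, Mul(-14, j)) = Mul(28, j))
Add(52, Mul(-71, Function('d')(4))) = Add(52, Mul(-71, Mul(28, 4))) = Add(52, Mul(-71, 112)) = Add(52, -7952) = -7900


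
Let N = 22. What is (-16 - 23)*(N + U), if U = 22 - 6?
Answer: -1482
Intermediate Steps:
U = 16
(-16 - 23)*(N + U) = (-16 - 23)*(22 + 16) = -39*38 = -1482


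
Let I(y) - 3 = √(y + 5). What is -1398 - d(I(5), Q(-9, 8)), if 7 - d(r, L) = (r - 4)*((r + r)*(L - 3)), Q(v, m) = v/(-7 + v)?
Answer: -11513/8 - 39*√10/4 ≈ -1470.0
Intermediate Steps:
I(y) = 3 + √(5 + y) (I(y) = 3 + √(y + 5) = 3 + √(5 + y))
d(r, L) = 7 - 2*r*(-4 + r)*(-3 + L) (d(r, L) = 7 - (r - 4)*(r + r)*(L - 3) = 7 - (-4 + r)*(2*r)*(-3 + L) = 7 - (-4 + r)*2*r*(-3 + L) = 7 - 2*r*(-4 + r)*(-3 + L))
-1398 - d(I(5), Q(-9, 8)) = -1398 - (7 - 24*(3 + √(5 + 5)) + 6*(3 + √(5 + 5))² - 2*(-9/(-7 - 9))*(3 + √(5 + 5))² + 8*(-9/(-7 - 9))*(3 + √(5 + 5))) = -1398 - (7 - 24*(3 + √10) + 6*(3 + √10)² - 2*(-9/(-16))*(3 + √10)² + 8*(-9/(-16))*(3 + √10)) = -1398 - (7 + (-72 - 24*√10) + 6*(3 + √10)² - 2*(-9*(-1/16))*(3 + √10)² + 8*(-9*(-1/16))*(3 + √10)) = -1398 - (7 + (-72 - 24*√10) + 6*(3 + √10)² - 2*9/16*(3 + √10)² + 8*(9/16)*(3 + √10)) = -1398 - (7 + (-72 - 24*√10) + 6*(3 + √10)² - 9*(3 + √10)²/8 + (27/2 + 9*√10/2)) = -1398 - (-103/2 - 39*√10/2 + 39*(3 + √10)²/8) = -1398 + (103/2 - 39*(3 + √10)²/8 + 39*√10/2) = -2693/2 - 39*(3 + √10)²/8 + 39*√10/2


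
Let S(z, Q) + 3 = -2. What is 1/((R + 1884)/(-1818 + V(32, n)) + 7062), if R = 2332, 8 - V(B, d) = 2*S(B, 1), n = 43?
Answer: 225/1588423 ≈ 0.00014165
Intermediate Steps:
S(z, Q) = -5 (S(z, Q) = -3 - 2 = -5)
V(B, d) = 18 (V(B, d) = 8 - 2*(-5) = 8 - 1*(-10) = 8 + 10 = 18)
1/((R + 1884)/(-1818 + V(32, n)) + 7062) = 1/((2332 + 1884)/(-1818 + 18) + 7062) = 1/(4216/(-1800) + 7062) = 1/(4216*(-1/1800) + 7062) = 1/(-527/225 + 7062) = 1/(1588423/225) = 225/1588423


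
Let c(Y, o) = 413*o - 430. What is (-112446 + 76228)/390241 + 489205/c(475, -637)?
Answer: -458699519/235315323 ≈ -1.9493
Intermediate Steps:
c(Y, o) = -430 + 413*o
(-112446 + 76228)/390241 + 489205/c(475, -637) = (-112446 + 76228)/390241 + 489205/(-430 + 413*(-637)) = -36218*1/390241 + 489205/(-430 - 263081) = -36218/390241 + 489205/(-263511) = -36218/390241 + 489205*(-1/263511) = -36218/390241 - 489205/263511 = -458699519/235315323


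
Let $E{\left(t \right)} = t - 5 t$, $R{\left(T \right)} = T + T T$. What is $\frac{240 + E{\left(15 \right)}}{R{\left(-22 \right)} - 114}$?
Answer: $\frac{15}{29} \approx 0.51724$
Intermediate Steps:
$R{\left(T \right)} = T + T^{2}$
$E{\left(t \right)} = - 4 t$
$\frac{240 + E{\left(15 \right)}}{R{\left(-22 \right)} - 114} = \frac{240 - 60}{- 22 \left(1 - 22\right) - 114} = \frac{240 - 60}{\left(-22\right) \left(-21\right) - 114} = \frac{180}{462 - 114} = \frac{180}{348} = 180 \cdot \frac{1}{348} = \frac{15}{29}$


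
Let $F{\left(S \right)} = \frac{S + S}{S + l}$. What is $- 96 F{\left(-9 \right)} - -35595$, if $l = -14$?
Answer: $\frac{816957}{23} \approx 35520.0$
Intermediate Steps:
$F{\left(S \right)} = \frac{2 S}{-14 + S}$ ($F{\left(S \right)} = \frac{S + S}{S - 14} = \frac{2 S}{-14 + S}$)
$- 96 F{\left(-9 \right)} - -35595 = - 96 \cdot 2 \left(-9\right) \frac{1}{-14 - 9} - -35595 = - 96 \cdot 2 \left(-9\right) \frac{1}{-23} + 35595 = - 96 \cdot 2 \left(-9\right) \left(- \frac{1}{23}\right) + 35595 = \left(-96\right) \frac{18}{23} + 35595 = - \frac{1728}{23} + 35595 = \frac{816957}{23}$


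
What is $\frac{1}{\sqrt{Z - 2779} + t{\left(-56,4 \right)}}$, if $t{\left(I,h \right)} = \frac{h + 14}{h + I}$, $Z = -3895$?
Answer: $- \frac{234}{4511705} - \frac{676 i \sqrt{6674}}{4511705} \approx -5.1865 \cdot 10^{-5} - 0.01224 i$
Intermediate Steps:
$t{\left(I,h \right)} = \frac{14 + h}{I + h}$
$\frac{1}{\sqrt{Z - 2779} + t{\left(-56,4 \right)}} = \frac{1}{\sqrt{-3895 - 2779} + \frac{14 + 4}{-56 + 4}} = \frac{1}{\sqrt{-6674} + \frac{1}{-52} \cdot 18} = \frac{1}{i \sqrt{6674} - \frac{9}{26}} = \frac{1}{- \frac{9}{26} + i \sqrt{6674}}$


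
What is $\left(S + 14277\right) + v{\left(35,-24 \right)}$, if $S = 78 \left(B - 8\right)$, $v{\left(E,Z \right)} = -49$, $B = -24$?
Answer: $11732$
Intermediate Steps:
$S = -2496$ ($S = 78 \left(-24 - 8\right) = 78 \left(-32\right) = -2496$)
$\left(S + 14277\right) + v{\left(35,-24 \right)} = \left(-2496 + 14277\right) - 49 = 11781 - 49 = 11732$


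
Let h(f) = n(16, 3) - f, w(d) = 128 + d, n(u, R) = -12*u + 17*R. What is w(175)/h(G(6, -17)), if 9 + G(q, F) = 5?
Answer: -303/137 ≈ -2.2117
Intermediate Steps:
G(q, F) = -4 (G(q, F) = -9 + 5 = -4)
h(f) = -141 - f (h(f) = (-12*16 + 17*3) - f = (-192 + 51) - f = -141 - f)
w(175)/h(G(6, -17)) = (128 + 175)/(-141 - 1*(-4)) = 303/(-141 + 4) = 303/(-137) = 303*(-1/137) = -303/137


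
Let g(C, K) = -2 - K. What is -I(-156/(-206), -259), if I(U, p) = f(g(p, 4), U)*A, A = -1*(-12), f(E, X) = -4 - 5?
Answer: 108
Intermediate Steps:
f(E, X) = -9
A = 12
I(U, p) = -108 (I(U, p) = -9*12 = -108)
-I(-156/(-206), -259) = -1*(-108) = 108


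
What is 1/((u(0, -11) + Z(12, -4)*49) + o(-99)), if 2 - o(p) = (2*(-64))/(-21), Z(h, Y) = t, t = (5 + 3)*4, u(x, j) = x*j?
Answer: 21/32842 ≈ 0.00063943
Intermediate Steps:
u(x, j) = j*x
t = 32 (t = 8*4 = 32)
Z(h, Y) = 32
o(p) = -86/21 (o(p) = 2 - 2*(-64)/(-21) = 2 - (-128)*(-1)/21 = 2 - 1*128/21 = 2 - 128/21 = -86/21)
1/((u(0, -11) + Z(12, -4)*49) + o(-99)) = 1/((-11*0 + 32*49) - 86/21) = 1/((0 + 1568) - 86/21) = 1/(1568 - 86/21) = 1/(32842/21) = 21/32842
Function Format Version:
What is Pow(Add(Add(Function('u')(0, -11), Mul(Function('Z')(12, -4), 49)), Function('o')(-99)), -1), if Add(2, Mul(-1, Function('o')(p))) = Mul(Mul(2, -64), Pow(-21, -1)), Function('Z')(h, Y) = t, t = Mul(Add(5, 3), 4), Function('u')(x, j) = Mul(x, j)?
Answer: Rational(21, 32842) ≈ 0.00063943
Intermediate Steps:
Function('u')(x, j) = Mul(j, x)
t = 32 (t = Mul(8, 4) = 32)
Function('Z')(h, Y) = 32
Function('o')(p) = Rational(-86, 21) (Function('o')(p) = Add(2, Mul(-1, Mul(Mul(2, -64), Pow(-21, -1)))) = Add(2, Mul(-1, Mul(-128, Rational(-1, 21)))) = Add(2, Mul(-1, Rational(128, 21))) = Add(2, Rational(-128, 21)) = Rational(-86, 21))
Pow(Add(Add(Function('u')(0, -11), Mul(Function('Z')(12, -4), 49)), Function('o')(-99)), -1) = Pow(Add(Add(Mul(-11, 0), Mul(32, 49)), Rational(-86, 21)), -1) = Pow(Add(Add(0, 1568), Rational(-86, 21)), -1) = Pow(Add(1568, Rational(-86, 21)), -1) = Pow(Rational(32842, 21), -1) = Rational(21, 32842)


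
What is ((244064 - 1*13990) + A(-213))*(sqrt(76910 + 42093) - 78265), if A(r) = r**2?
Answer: -21557546395 + 275443*sqrt(119003) ≈ -2.1463e+10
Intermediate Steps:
((244064 - 1*13990) + A(-213))*(sqrt(76910 + 42093) - 78265) = ((244064 - 1*13990) + (-213)**2)*(sqrt(76910 + 42093) - 78265) = ((244064 - 13990) + 45369)*(sqrt(119003) - 78265) = (230074 + 45369)*(-78265 + sqrt(119003)) = 275443*(-78265 + sqrt(119003)) = -21557546395 + 275443*sqrt(119003)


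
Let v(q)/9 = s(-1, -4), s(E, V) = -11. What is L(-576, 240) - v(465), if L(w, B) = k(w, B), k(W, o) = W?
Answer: -477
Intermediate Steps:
v(q) = -99 (v(q) = 9*(-11) = -99)
L(w, B) = w
L(-576, 240) - v(465) = -576 - 1*(-99) = -576 + 99 = -477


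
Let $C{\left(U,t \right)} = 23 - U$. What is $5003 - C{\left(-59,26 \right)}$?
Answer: $4921$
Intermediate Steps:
$5003 - C{\left(-59,26 \right)} = 5003 - \left(23 - -59\right) = 5003 - \left(23 + 59\right) = 5003 - 82 = 4921$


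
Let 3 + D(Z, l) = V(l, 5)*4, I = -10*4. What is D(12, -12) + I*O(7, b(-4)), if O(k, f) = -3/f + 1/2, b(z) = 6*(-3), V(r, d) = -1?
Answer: -101/3 ≈ -33.667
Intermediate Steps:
b(z) = -18
I = -40
O(k, f) = 1/2 - 3/f (O(k, f) = -3/f + 1*(1/2) = -3/f + 1/2 = 1/2 - 3/f)
D(Z, l) = -7 (D(Z, l) = -3 - 1*4 = -3 - 4 = -7)
D(12, -12) + I*O(7, b(-4)) = -7 - 20*(-6 - 18)/(-18) = -7 - 20*(-1)*(-24)/18 = -7 - 40*2/3 = -7 - 80/3 = -101/3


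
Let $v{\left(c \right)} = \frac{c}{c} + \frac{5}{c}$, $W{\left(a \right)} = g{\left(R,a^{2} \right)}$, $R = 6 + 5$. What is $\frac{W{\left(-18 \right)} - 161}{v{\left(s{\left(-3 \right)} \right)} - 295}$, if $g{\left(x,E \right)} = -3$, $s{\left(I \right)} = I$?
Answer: $\frac{492}{887} \approx 0.55468$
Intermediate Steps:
$R = 11$
$W{\left(a \right)} = -3$
$v{\left(c \right)} = 1 + \frac{5}{c}$
$\frac{W{\left(-18 \right)} - 161}{v{\left(s{\left(-3 \right)} \right)} - 295} = \frac{-3 - 161}{\frac{5 - 3}{-3} - 295} = - \frac{164}{\left(- \frac{1}{3}\right) 2 - 295} = - \frac{164}{- \frac{2}{3} - 295} = - \frac{164}{- \frac{887}{3}} = \left(-164\right) \left(- \frac{3}{887}\right) = \frac{492}{887}$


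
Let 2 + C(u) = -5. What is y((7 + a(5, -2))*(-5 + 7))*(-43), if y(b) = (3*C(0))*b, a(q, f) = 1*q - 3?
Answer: 16254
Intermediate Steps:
a(q, f) = -3 + q (a(q, f) = q - 3 = -3 + q)
C(u) = -7 (C(u) = -2 - 5 = -7)
y(b) = -21*b (y(b) = (3*(-7))*b = -21*b)
y((7 + a(5, -2))*(-5 + 7))*(-43) = -21*(7 + (-3 + 5))*(-5 + 7)*(-43) = -21*(7 + 2)*2*(-43) = -189*2*(-43) = -21*18*(-43) = -378*(-43) = 16254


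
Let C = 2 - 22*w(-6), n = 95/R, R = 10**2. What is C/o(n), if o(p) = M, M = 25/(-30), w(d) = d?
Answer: -804/5 ≈ -160.80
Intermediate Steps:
R = 100
n = 19/20 (n = 95/100 = 95*(1/100) = 19/20 ≈ 0.95000)
M = -5/6 (M = 25*(-1/30) = -5/6 ≈ -0.83333)
o(p) = -5/6
C = 134 (C = 2 - 22*(-6) = 2 + 132 = 134)
C/o(n) = 134/(-5/6) = 134*(-6/5) = -804/5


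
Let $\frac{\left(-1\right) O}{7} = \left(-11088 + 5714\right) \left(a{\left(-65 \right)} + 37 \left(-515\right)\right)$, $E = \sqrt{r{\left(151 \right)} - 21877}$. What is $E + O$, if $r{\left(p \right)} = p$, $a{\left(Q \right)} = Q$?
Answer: $-719256160 + 3 i \sqrt{2414} \approx -7.1926 \cdot 10^{8} + 147.4 i$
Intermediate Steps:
$E = 3 i \sqrt{2414}$ ($E = \sqrt{151 - 21877} = \sqrt{-21726} = 3 i \sqrt{2414} \approx 147.4 i$)
$O = -719256160$ ($O = - 7 \left(-11088 + 5714\right) \left(-65 + 37 \left(-515\right)\right) = - 7 \left(- 5374 \left(-65 - 19055\right)\right) = - 7 \left(\left(-5374\right) \left(-19120\right)\right) = \left(-7\right) 102750880 = -719256160$)
$E + O = 3 i \sqrt{2414} - 719256160 = -719256160 + 3 i \sqrt{2414}$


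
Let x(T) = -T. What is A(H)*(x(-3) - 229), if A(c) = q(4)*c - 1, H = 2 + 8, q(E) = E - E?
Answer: 226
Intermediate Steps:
q(E) = 0
H = 10
A(c) = -1 (A(c) = 0*c - 1 = 0 - 1 = -1)
A(H)*(x(-3) - 229) = -(-1*(-3) - 229) = -(3 - 229) = -1*(-226) = 226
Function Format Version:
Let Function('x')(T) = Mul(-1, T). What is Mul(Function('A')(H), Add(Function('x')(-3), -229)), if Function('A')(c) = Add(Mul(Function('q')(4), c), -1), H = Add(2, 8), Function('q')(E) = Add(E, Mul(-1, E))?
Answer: 226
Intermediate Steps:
Function('q')(E) = 0
H = 10
Function('A')(c) = -1 (Function('A')(c) = Add(Mul(0, c), -1) = Add(0, -1) = -1)
Mul(Function('A')(H), Add(Function('x')(-3), -229)) = Mul(-1, Add(Mul(-1, -3), -229)) = Mul(-1, Add(3, -229)) = Mul(-1, -226) = 226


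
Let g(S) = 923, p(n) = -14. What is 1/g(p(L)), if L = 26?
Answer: 1/923 ≈ 0.0010834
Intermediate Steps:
1/g(p(L)) = 1/923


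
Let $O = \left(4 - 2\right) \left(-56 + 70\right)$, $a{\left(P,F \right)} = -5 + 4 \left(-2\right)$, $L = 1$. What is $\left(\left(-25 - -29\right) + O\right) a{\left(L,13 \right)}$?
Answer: $-416$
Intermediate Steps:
$a{\left(P,F \right)} = -13$ ($a{\left(P,F \right)} = -5 - 8 = -13$)
$O = 28$ ($O = 2 \cdot 14 = 28$)
$\left(\left(-25 - -29\right) + O\right) a{\left(L,13 \right)} = \left(\left(-25 - -29\right) + 28\right) \left(-13\right) = \left(\left(-25 + 29\right) + 28\right) \left(-13\right) = \left(4 + 28\right) \left(-13\right) = 32 \left(-13\right) = -416$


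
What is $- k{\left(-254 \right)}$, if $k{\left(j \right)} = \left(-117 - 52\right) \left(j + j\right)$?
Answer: $-85852$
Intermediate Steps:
$k{\left(j \right)} = - 338 j$ ($k{\left(j \right)} = - 169 \cdot 2 j = - 338 j$)
$- k{\left(-254 \right)} = - \left(-338\right) \left(-254\right) = \left(-1\right) 85852 = -85852$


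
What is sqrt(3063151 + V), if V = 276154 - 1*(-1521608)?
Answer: sqrt(4860913) ≈ 2204.7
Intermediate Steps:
V = 1797762 (V = 276154 + 1521608 = 1797762)
sqrt(3063151 + V) = sqrt(3063151 + 1797762) = sqrt(4860913)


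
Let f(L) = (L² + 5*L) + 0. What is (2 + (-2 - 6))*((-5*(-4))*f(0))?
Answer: 0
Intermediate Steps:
f(L) = L² + 5*L
(2 + (-2 - 6))*((-5*(-4))*f(0)) = (2 + (-2 - 6))*((-5*(-4))*(0*(5 + 0))) = (2 - 8)*(20*(0*5)) = -120*0 = -6*0 = 0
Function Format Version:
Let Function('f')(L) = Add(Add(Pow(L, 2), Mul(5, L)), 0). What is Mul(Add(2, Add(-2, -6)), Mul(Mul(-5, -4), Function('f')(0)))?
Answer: 0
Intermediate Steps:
Function('f')(L) = Add(Pow(L, 2), Mul(5, L))
Mul(Add(2, Add(-2, -6)), Mul(Mul(-5, -4), Function('f')(0))) = Mul(Add(2, Add(-2, -6)), Mul(Mul(-5, -4), Mul(0, Add(5, 0)))) = Mul(Add(2, -8), Mul(20, Mul(0, 5))) = Mul(-6, Mul(20, 0)) = Mul(-6, 0) = 0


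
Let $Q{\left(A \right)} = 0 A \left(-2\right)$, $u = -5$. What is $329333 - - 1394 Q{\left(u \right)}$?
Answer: $329333$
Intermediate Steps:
$Q{\left(A \right)} = 0$ ($Q{\left(A \right)} = 0 \left(-2\right) = 0$)
$329333 - - 1394 Q{\left(u \right)} = 329333 - \left(-1394\right) 0 = 329333 - 0 = 329333 + 0 = 329333$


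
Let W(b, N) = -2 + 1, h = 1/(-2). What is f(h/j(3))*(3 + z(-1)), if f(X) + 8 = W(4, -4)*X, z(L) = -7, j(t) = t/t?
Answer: 30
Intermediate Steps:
h = -1/2 ≈ -0.50000
j(t) = 1
W(b, N) = -1
f(X) = -8 - X
f(h/j(3))*(3 + z(-1)) = (-8 - (-1)/(2*1))*(3 - 7) = (-8 - (-1)/2)*(-4) = (-8 - 1*(-1/2))*(-4) = (-8 + 1/2)*(-4) = -15/2*(-4) = 30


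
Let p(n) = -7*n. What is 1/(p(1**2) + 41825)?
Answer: 1/41818 ≈ 2.3913e-5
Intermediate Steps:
1/(p(1**2) + 41825) = 1/(-7*1**2 + 41825) = 1/(-7*1 + 41825) = 1/(-7 + 41825) = 1/41818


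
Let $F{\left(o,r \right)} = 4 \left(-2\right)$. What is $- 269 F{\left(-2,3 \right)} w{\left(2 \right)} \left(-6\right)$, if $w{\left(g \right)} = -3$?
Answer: $38736$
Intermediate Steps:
$F{\left(o,r \right)} = -8$
$- 269 F{\left(-2,3 \right)} w{\left(2 \right)} \left(-6\right) = - 269 \left(-8\right) \left(-3\right) \left(-6\right) = - 269 \cdot 24 \left(-6\right) = \left(-269\right) \left(-144\right) = 38736$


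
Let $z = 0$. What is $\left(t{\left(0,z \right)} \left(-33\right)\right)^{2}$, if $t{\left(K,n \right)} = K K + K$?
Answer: $0$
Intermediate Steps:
$t{\left(K,n \right)} = K + K^{2}$ ($t{\left(K,n \right)} = K^{2} + K = K + K^{2}$)
$\left(t{\left(0,z \right)} \left(-33\right)\right)^{2} = \left(0 \left(1 + 0\right) \left(-33\right)\right)^{2} = \left(0 \cdot 1 \left(-33\right)\right)^{2} = \left(0 \left(-33\right)\right)^{2} = 0^{2} = 0$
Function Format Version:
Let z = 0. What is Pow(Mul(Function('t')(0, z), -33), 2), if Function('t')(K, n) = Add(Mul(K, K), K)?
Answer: 0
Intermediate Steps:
Function('t')(K, n) = Add(K, Pow(K, 2)) (Function('t')(K, n) = Add(Pow(K, 2), K) = Add(K, Pow(K, 2)))
Pow(Mul(Function('t')(0, z), -33), 2) = Pow(Mul(Mul(0, Add(1, 0)), -33), 2) = Pow(Mul(Mul(0, 1), -33), 2) = Pow(Mul(0, -33), 2) = Pow(0, 2) = 0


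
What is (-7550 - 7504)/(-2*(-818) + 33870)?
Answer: -7527/17753 ≈ -0.42398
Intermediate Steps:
(-7550 - 7504)/(-2*(-818) + 33870) = -15054/(1636 + 33870) = -15054/35506 = -15054*1/35506 = -7527/17753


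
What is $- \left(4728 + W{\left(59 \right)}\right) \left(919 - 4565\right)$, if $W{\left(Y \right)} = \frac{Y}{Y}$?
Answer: $17241934$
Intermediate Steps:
$W{\left(Y \right)} = 1$
$- \left(4728 + W{\left(59 \right)}\right) \left(919 - 4565\right) = - \left(4728 + 1\right) \left(919 - 4565\right) = - 4729 \left(-3646\right) = \left(-1\right) \left(-17241934\right) = 17241934$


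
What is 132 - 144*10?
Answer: -1308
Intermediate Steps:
132 - 144*10 = 132 - 1440 = -1308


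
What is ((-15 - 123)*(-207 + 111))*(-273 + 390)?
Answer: 1550016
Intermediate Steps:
((-15 - 123)*(-207 + 111))*(-273 + 390) = -138*(-96)*117 = 13248*117 = 1550016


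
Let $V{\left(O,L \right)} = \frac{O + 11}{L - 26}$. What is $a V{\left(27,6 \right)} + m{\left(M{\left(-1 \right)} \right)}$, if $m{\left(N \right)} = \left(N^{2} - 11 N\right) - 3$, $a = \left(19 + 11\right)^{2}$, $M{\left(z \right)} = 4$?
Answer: $-1741$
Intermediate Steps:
$a = 900$ ($a = 30^{2} = 900$)
$m{\left(N \right)} = -3 + N^{2} - 11 N$
$V{\left(O,L \right)} = \frac{11 + O}{-26 + L}$
$a V{\left(27,6 \right)} + m{\left(M{\left(-1 \right)} \right)} = 900 \frac{11 + 27}{-26 + 6} - \left(47 - 16\right) = 900 \frac{1}{-20} \cdot 38 - 31 = 900 \left(\left(- \frac{1}{20}\right) 38\right) - 31 = 900 \left(- \frac{19}{10}\right) - 31 = -1710 - 31 = -1741$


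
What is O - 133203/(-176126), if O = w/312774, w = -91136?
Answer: 12805507993/27543816762 ≈ 0.46491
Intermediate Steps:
O = -45568/156387 (O = -91136/312774 = -91136*1/312774 = -45568/156387 ≈ -0.29138)
O - 133203/(-176126) = -45568/156387 - 133203/(-176126) = -45568/156387 - 133203*(-1/176126) = -45568/156387 + 133203/176126 = 12805507993/27543816762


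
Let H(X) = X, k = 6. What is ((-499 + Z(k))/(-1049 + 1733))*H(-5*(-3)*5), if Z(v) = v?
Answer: -12325/228 ≈ -54.057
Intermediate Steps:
((-499 + Z(k))/(-1049 + 1733))*H(-5*(-3)*5) = ((-499 + 6)/(-1049 + 1733))*(-5*(-3)*5) = (-493/684)*(15*5) = -493*1/684*75 = -493/684*75 = -12325/228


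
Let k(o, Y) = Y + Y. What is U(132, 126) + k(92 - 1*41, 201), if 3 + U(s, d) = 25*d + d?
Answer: 3675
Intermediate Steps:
U(s, d) = -3 + 26*d (U(s, d) = -3 + (25*d + d) = -3 + 26*d)
k(o, Y) = 2*Y
U(132, 126) + k(92 - 1*41, 201) = (-3 + 26*126) + 2*201 = (-3 + 3276) + 402 = 3273 + 402 = 3675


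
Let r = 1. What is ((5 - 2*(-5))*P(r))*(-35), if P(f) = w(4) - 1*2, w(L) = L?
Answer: -1050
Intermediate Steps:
P(f) = 2 (P(f) = 4 - 1*2 = 4 - 2 = 2)
((5 - 2*(-5))*P(r))*(-35) = ((5 - 2*(-5))*2)*(-35) = ((5 + 10)*2)*(-35) = (15*2)*(-35) = 30*(-35) = -1050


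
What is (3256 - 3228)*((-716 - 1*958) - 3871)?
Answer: -155260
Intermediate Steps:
(3256 - 3228)*((-716 - 1*958) - 3871) = 28*((-716 - 958) - 3871) = 28*(-1674 - 3871) = 28*(-5545) = -155260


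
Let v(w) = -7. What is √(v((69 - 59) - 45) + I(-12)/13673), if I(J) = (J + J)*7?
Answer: I*√10834327/1243 ≈ 2.6481*I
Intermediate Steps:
I(J) = 14*J (I(J) = (2*J)*7 = 14*J)
√(v((69 - 59) - 45) + I(-12)/13673) = √(-7 + (14*(-12))/13673) = √(-7 - 168*1/13673) = √(-7 - 168/13673) = √(-95879/13673) = I*√10834327/1243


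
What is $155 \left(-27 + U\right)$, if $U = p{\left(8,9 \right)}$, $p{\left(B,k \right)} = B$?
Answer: $-2945$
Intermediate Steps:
$U = 8$
$155 \left(-27 + U\right) = 155 \left(-27 + 8\right) = 155 \left(-19\right) = -2945$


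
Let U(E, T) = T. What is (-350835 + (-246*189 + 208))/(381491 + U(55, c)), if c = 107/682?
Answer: -270836522/260176969 ≈ -1.0410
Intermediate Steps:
c = 107/682 (c = 107*(1/682) = 107/682 ≈ 0.15689)
(-350835 + (-246*189 + 208))/(381491 + U(55, c)) = (-350835 + (-246*189 + 208))/(381491 + 107/682) = (-350835 + (-46494 + 208))/(260176969/682) = (-350835 - 46286)*(682/260176969) = -397121*682/260176969 = -270836522/260176969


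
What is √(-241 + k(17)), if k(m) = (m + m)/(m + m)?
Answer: 4*I*√15 ≈ 15.492*I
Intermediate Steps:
k(m) = 1 (k(m) = (2*m)/((2*m)) = (2*m)*(1/(2*m)) = 1)
√(-241 + k(17)) = √(-241 + 1) = √(-240) = 4*I*√15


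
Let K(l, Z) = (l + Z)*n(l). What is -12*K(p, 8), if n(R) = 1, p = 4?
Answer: -144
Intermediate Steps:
K(l, Z) = Z + l (K(l, Z) = (l + Z)*1 = (Z + l)*1 = Z + l)
-12*K(p, 8) = -12*(8 + 4) = -12*12 = -144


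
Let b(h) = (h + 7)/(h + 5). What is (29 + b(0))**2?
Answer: 23104/25 ≈ 924.16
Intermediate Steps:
b(h) = (7 + h)/(5 + h)
(29 + b(0))**2 = (29 + (7 + 0)/(5 + 0))**2 = (29 + 7/5)**2 = (152/5)**2 = 23104/25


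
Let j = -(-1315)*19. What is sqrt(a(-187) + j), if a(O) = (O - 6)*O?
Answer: 2*sqrt(15269) ≈ 247.14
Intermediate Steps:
j = 24985 (j = -1315*(-19) = 24985)
a(O) = O*(-6 + O) (a(O) = (-6 + O)*O = O*(-6 + O))
sqrt(a(-187) + j) = sqrt(-187*(-6 - 187) + 24985) = sqrt(-187*(-193) + 24985) = sqrt(36091 + 24985) = sqrt(61076) = 2*sqrt(15269)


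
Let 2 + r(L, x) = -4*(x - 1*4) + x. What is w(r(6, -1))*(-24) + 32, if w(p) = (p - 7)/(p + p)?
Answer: 424/17 ≈ 24.941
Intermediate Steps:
r(L, x) = 14 - 3*x (r(L, x) = -2 + (-4*(x - 1*4) + x) = -2 + (-4*(x - 4) + x) = -2 + (-4*(-4 + x) + x) = -2 + ((16 - 4*x) + x) = -2 + (16 - 3*x) = 14 - 3*x)
w(p) = (-7 + p)/(2*p) (w(p) = (-7 + p)/((2*p)) = (-7 + p)*(1/(2*p)) = (-7 + p)/(2*p))
w(r(6, -1))*(-24) + 32 = ((-7 + (14 - 3*(-1)))/(2*(14 - 3*(-1))))*(-24) + 32 = ((-7 + (14 + 3))/(2*(14 + 3)))*(-24) + 32 = ((½)*(-7 + 17)/17)*(-24) + 32 = ((½)*(1/17)*10)*(-24) + 32 = (5/17)*(-24) + 32 = -120/17 + 32 = 424/17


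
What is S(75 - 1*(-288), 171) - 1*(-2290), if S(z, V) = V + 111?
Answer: 2572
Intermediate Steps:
S(z, V) = 111 + V
S(75 - 1*(-288), 171) - 1*(-2290) = (111 + 171) - 1*(-2290) = 282 + 2290 = 2572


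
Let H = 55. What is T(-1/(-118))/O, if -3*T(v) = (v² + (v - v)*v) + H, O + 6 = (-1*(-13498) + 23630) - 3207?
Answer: -109403/202385340 ≈ -0.00054057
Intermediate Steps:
O = 33915 (O = -6 + ((-1*(-13498) + 23630) - 3207) = -6 + ((13498 + 23630) - 3207) = -6 + (37128 - 3207) = -6 + 33921 = 33915)
T(v) = -55/3 - v²/3 (T(v) = -((v² + (v - v)*v) + 55)/3 = -((v² + 0*v) + 55)/3 = -((v² + 0) + 55)/3 = -(v² + 55)/3 = -(55 + v²)/3 = -55/3 - v²/3)
T(-1/(-118))/O = (-55/3 - (-1/(-118))²/3)/33915 = (-55/3 - (-1*(-1/118))²/3)*(1/33915) = (-55/3 - (1/118)²/3)*(1/33915) = (-55/3 - ⅓*1/13924)*(1/33915) = (-55/3 - 1/41772)*(1/33915) = -765821/41772*1/33915 = -109403/202385340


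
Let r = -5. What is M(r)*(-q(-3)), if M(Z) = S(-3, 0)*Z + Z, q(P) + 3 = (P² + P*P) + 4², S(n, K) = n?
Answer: -310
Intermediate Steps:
q(P) = 13 + 2*P² (q(P) = -3 + ((P² + P*P) + 4²) = -3 + ((P² + P²) + 16) = -3 + (2*P² + 16) = -3 + (16 + 2*P²) = 13 + 2*P²)
M(Z) = -2*Z (M(Z) = -3*Z + Z = -2*Z)
M(r)*(-q(-3)) = (-2*(-5))*(-(13 + 2*(-3)²)) = 10*(-(13 + 2*9)) = 10*(-(13 + 18)) = 10*(-1*31) = 10*(-31) = -310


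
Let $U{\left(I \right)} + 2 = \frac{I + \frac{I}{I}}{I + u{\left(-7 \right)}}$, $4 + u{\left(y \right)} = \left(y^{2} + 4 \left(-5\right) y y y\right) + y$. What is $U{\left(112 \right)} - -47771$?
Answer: $\frac{334860803}{7010} \approx 47769.0$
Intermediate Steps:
$u{\left(y \right)} = -4 + y + y^{2} - 20 y^{3}$ ($u{\left(y \right)} = -4 + \left(\left(y^{2} + 4 \left(-5\right) y y y\right) + y\right) = -4 + \left(\left(y^{2} + - 20 y^{2} y\right) + y\right) = -4 - \left(- y - y^{2} + 20 y^{3}\right) = -4 + \left(y + y^{2} - 20 y^{3}\right) = -4 + y + y^{2} - 20 y^{3}$)
$U{\left(I \right)} = -2 + \frac{1 + I}{6898 + I}$ ($U{\left(I \right)} = -2 + \frac{I + \frac{I}{I}}{I - \left(11 - 6860 - 49\right)} = -2 + \frac{I + 1}{I - -6898} = -2 + \frac{1 + I}{I + \left(-4 - 7 + 49 + 6860\right)} = -2 + \frac{1 + I}{I + 6898} = -2 + \frac{1 + I}{6898 + I}$)
$U{\left(112 \right)} - -47771 = \frac{-13795 - 112}{6898 + 112} - -47771 = \frac{-13795 - 112}{7010} + 47771 = \frac{1}{7010} \left(-13907\right) + 47771 = - \frac{13907}{7010} + 47771 = \frac{334860803}{7010}$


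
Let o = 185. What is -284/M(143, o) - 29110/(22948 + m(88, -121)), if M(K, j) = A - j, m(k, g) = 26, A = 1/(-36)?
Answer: 20492233/76514907 ≈ 0.26782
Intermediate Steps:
A = -1/36 ≈ -0.027778
M(K, j) = -1/36 - j
-284/M(143, o) - 29110/(22948 + m(88, -121)) = -284/(-1/36 - 1*185) - 29110/(22948 + 26) = -284/(-1/36 - 185) - 29110/22974 = -284/(-6661/36) - 29110*1/22974 = -284*(-36/6661) - 14555/11487 = 10224/6661 - 14555/11487 = 20492233/76514907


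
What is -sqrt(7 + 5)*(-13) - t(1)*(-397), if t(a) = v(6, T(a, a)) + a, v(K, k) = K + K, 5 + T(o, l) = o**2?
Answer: 5161 + 26*sqrt(3) ≈ 5206.0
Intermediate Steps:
T(o, l) = -5 + o**2
v(K, k) = 2*K
t(a) = 12 + a (t(a) = 2*6 + a = 12 + a)
-sqrt(7 + 5)*(-13) - t(1)*(-397) = -sqrt(7 + 5)*(-13) - (12 + 1)*(-397) = -sqrt(12)*(-13) - 13*(-397) = -2*sqrt(3)*(-13) - 1*(-5161) = -2*sqrt(3)*(-13) + 5161 = 26*sqrt(3) + 5161 = 5161 + 26*sqrt(3)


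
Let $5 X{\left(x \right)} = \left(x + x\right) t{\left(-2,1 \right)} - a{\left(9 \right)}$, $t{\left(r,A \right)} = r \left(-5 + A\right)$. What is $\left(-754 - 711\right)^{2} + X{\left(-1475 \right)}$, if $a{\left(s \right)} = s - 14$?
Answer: $2141506$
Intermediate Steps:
$a{\left(s \right)} = -14 + s$
$X{\left(x \right)} = 1 + \frac{16 x}{5}$ ($X{\left(x \right)} = \frac{\left(x + x\right) \left(- 2 \left(-5 + 1\right)\right) - \left(-14 + 9\right)}{5} = \frac{2 x \left(\left(-2\right) \left(-4\right)\right) - -5}{5} = \frac{2 x 8 + 5}{5} = \frac{16 x + 5}{5} = \frac{5 + 16 x}{5} = 1 + \frac{16 x}{5}$)
$\left(-754 - 711\right)^{2} + X{\left(-1475 \right)} = \left(-754 - 711\right)^{2} + \left(1 + \frac{16}{5} \left(-1475\right)\right) = \left(-1465\right)^{2} + \left(1 - 4720\right) = 2146225 - 4719 = 2141506$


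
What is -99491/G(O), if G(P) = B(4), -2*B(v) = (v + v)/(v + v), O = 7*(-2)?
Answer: 198982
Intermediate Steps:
O = -14
B(v) = -½ (B(v) = -(v + v)/(2*(v + v)) = -2*v/(2*(2*v)) = -2*v*1/(2*v)/2 = -½*1 = -½)
G(P) = -½
-99491/G(O) = -99491/(-½) = -99491*(-2) = 198982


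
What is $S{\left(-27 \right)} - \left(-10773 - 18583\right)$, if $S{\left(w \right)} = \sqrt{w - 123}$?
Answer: $29356 + 5 i \sqrt{6} \approx 29356.0 + 12.247 i$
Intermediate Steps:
$S{\left(w \right)} = \sqrt{-123 + w}$
$S{\left(-27 \right)} - \left(-10773 - 18583\right) = \sqrt{-123 - 27} - \left(-10773 - 18583\right) = \sqrt{-150} - -29356 = 5 i \sqrt{6} + 29356 = 29356 + 5 i \sqrt{6}$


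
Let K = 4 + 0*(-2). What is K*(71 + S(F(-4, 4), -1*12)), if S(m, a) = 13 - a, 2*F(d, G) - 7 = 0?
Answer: 384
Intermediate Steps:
F(d, G) = 7/2 (F(d, G) = 7/2 + (1/2)*0 = 7/2 + 0 = 7/2)
K = 4 (K = 4 + 0 = 4)
K*(71 + S(F(-4, 4), -1*12)) = 4*(71 + (13 - (-1)*12)) = 4*(71 + (13 - 1*(-12))) = 4*(71 + (13 + 12)) = 4*(71 + 25) = 4*96 = 384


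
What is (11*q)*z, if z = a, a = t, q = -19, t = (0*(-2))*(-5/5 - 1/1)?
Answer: 0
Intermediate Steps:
t = 0 (t = 0*(-5*⅕ - 1*1) = 0*(-1 - 1) = 0*(-2) = 0)
a = 0
z = 0
(11*q)*z = (11*(-19))*0 = -209*0 = 0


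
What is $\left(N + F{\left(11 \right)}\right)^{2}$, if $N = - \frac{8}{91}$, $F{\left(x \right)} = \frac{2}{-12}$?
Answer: $\frac{19321}{298116} \approx 0.06481$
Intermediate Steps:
$F{\left(x \right)} = - \frac{1}{6}$ ($F{\left(x \right)} = 2 \left(- \frac{1}{12}\right) = - \frac{1}{6}$)
$N = - \frac{8}{91}$ ($N = \left(-8\right) \frac{1}{91} = - \frac{8}{91} \approx -0.087912$)
$\left(N + F{\left(11 \right)}\right)^{2} = \left(- \frac{8}{91} - \frac{1}{6}\right)^{2} = \left(- \frac{139}{546}\right)^{2} = \frac{19321}{298116}$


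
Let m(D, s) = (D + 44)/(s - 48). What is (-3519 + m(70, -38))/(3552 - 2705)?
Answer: -151374/36421 ≈ -4.1562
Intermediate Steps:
m(D, s) = (44 + D)/(-48 + s)
(-3519 + m(70, -38))/(3552 - 2705) = (-3519 + (44 + 70)/(-48 - 38))/(3552 - 2705) = (-3519 + 114/(-86))/847 = (-3519 - 1/86*114)*(1/847) = (-3519 - 57/43)*(1/847) = -151374/43*1/847 = -151374/36421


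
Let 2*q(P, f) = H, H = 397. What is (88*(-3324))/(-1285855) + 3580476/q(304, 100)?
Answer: 9208062061224/510484435 ≈ 18038.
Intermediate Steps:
q(P, f) = 397/2 (q(P, f) = (1/2)*397 = 397/2)
(88*(-3324))/(-1285855) + 3580476/q(304, 100) = (88*(-3324))/(-1285855) + 3580476/(397/2) = -292512*(-1/1285855) + 3580476*(2/397) = 292512/1285855 + 7160952/397 = 9208062061224/510484435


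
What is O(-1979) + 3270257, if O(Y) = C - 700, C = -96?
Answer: 3269461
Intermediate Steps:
O(Y) = -796 (O(Y) = -96 - 700 = -796)
O(-1979) + 3270257 = -796 + 3270257 = 3269461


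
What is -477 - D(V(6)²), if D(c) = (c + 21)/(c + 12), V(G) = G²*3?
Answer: -1860379/3892 ≈ -478.00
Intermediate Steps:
V(G) = 3*G²
D(c) = (21 + c)/(12 + c)
-477 - D(V(6)²) = -477 - (21 + (3*6²)²)/(12 + (3*6²)²) = -477 - (21 + (3*36)²)/(12 + (3*36)²) = -477 - (21 + 108²)/(12 + 108²) = -477 - (21 + 11664)/(12 + 11664) = -477 - 11685/11676 = -477 - 1*3895/3892 = -477 - 3895/3892 = -1860379/3892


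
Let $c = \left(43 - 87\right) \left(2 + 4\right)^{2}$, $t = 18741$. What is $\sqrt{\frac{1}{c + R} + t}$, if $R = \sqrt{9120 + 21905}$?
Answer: $\frac{\sqrt{29685743 - 93705 \sqrt{1241}}}{\sqrt{1584 - 5 \sqrt{1241}}} \approx 136.9$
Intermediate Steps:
$c = -1584$ ($c = - 44 \cdot 6^{2} = \left(-44\right) 36 = -1584$)
$R = 5 \sqrt{1241}$ ($R = \sqrt{31025} = 5 \sqrt{1241} \approx 176.14$)
$\sqrt{\frac{1}{c + R} + t} = \sqrt{\frac{1}{-1584 + 5 \sqrt{1241}} + 18741} = \sqrt{18741 + \frac{1}{-1584 + 5 \sqrt{1241}}}$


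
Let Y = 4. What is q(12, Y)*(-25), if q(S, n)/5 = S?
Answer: -1500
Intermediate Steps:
q(S, n) = 5*S
q(12, Y)*(-25) = (5*12)*(-25) = 60*(-25) = -1500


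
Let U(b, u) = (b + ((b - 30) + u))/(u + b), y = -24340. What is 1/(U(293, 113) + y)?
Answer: -406/9881371 ≈ -4.1087e-5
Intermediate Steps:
U(b, u) = (-30 + u + 2*b)/(b + u) (U(b, u) = (b + ((-30 + b) + u))/(b + u) = (b + (-30 + b + u))/(b + u) = (-30 + u + 2*b)/(b + u))
1/(U(293, 113) + y) = 1/((-30 + 113 + 2*293)/(293 + 113) - 24340) = 1/((-30 + 113 + 586)/406 - 24340) = 1/((1/406)*669 - 24340) = 1/(669/406 - 24340) = 1/(-9881371/406) = -406/9881371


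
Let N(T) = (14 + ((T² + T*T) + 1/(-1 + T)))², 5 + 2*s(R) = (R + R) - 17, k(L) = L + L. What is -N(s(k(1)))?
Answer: -3094081/100 ≈ -30941.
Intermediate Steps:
k(L) = 2*L
s(R) = -11 + R (s(R) = -5/2 + ((R + R) - 17)/2 = -5/2 + (2*R - 17)/2 = -5/2 + (-17 + 2*R)/2 = -5/2 + (-17/2 + R) = -11 + R)
N(T) = (14 + 1/(-1 + T) + 2*T²)² (N(T) = (14 + ((T² + T²) + 1/(-1 + T)))² = (14 + (2*T² + 1/(-1 + T)))² = (14 + (1/(-1 + T) + 2*T²))² = (14 + 1/(-1 + T) + 2*T²)²)
-N(s(k(1))) = -(-13 - 2*(-11 + 2*1)² + 2*(-11 + 2*1)³ + 14*(-11 + 2*1))²/(-1 + (-11 + 2*1))² = -(-13 - 2*(-11 + 2)² + 2*(-11 + 2)³ + 14*(-11 + 2))²/(-1 + (-11 + 2))² = -(-13 - 2*(-9)² + 2*(-9)³ + 14*(-9))²/(-1 - 9)² = -(-13 - 2*81 + 2*(-729) - 126)²/(-10)² = -(-13 - 162 - 1458 - 126)²/100 = -(-1759)²/100 = -3094081/100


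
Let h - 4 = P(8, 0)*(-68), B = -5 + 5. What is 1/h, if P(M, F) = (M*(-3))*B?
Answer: 1/4 ≈ 0.25000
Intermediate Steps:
B = 0
P(M, F) = 0 (P(M, F) = (M*(-3))*0 = -3*M*0 = 0)
h = 4 (h = 4 + 0*(-68) = 4 + 0 = 4)
1/h = 1/4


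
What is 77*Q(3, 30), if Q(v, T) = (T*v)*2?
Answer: 13860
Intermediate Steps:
Q(v, T) = 2*T*v
77*Q(3, 30) = 77*(2*30*3) = 77*180 = 13860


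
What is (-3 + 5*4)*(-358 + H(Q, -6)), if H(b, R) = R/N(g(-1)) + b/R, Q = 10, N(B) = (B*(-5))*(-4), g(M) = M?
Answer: -183277/30 ≈ -6109.2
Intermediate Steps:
N(B) = 20*B (N(B) = -5*B*(-4) = 20*B)
H(b, R) = -R/20 + b/R (H(b, R) = R/((20*(-1))) + b/R = R/(-20) + b/R = R*(-1/20) + b/R = -R/20 + b/R)
(-3 + 5*4)*(-358 + H(Q, -6)) = (-3 + 5*4)*(-358 + (-1/20*(-6) + 10/(-6))) = (-3 + 20)*(-358 + (3/10 + 10*(-⅙))) = 17*(-358 + (3/10 - 5/3)) = 17*(-358 - 41/30) = 17*(-10781/30) = -183277/30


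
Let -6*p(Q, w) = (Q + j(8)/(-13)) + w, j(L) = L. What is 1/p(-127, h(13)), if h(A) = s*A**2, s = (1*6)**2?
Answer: -26/25811 ≈ -0.0010073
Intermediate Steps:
s = 36 (s = 6**2 = 36)
h(A) = 36*A**2
p(Q, w) = 4/39 - Q/6 - w/6 (p(Q, w) = -((Q + 8/(-13)) + w)/6 = -((Q + 8*(-1/13)) + w)/6 = -((Q - 8/13) + w)/6 = -((-8/13 + Q) + w)/6 = -(-8/13 + Q + w)/6 = 4/39 - Q/6 - w/6)
1/p(-127, h(13)) = 1/(4/39 - 1/6*(-127) - 6*13**2) = 1/(4/39 + 127/6 - 6*169) = 1/(4/39 + 127/6 - 1/6*6084) = 1/(4/39 + 127/6 - 1014) = 1/(-25811/26) = -26/25811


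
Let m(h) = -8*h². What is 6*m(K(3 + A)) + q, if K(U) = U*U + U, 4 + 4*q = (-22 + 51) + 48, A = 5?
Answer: -995255/4 ≈ -2.4881e+5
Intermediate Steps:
q = 73/4 (q = -1 + ((-22 + 51) + 48)/4 = -1 + (29 + 48)/4 = -1 + (¼)*77 = -1 + 77/4 = 73/4 ≈ 18.250)
K(U) = U + U² (K(U) = U² + U = U + U²)
6*m(K(3 + A)) + q = 6*(-8*(1 + (3 + 5))²*(3 + 5)²) + 73/4 = 6*(-8*64*(1 + 8)²) + 73/4 = 6*(-8*(8*9)²) + 73/4 = 6*(-8*72²) + 73/4 = 6*(-8*5184) + 73/4 = 6*(-41472) + 73/4 = -248832 + 73/4 = -995255/4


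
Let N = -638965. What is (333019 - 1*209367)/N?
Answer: -123652/638965 ≈ -0.19352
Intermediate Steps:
(333019 - 1*209367)/N = (333019 - 1*209367)/(-638965) = (333019 - 209367)*(-1/638965) = 123652*(-1/638965) = -123652/638965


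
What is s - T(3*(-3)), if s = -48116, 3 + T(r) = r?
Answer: -48104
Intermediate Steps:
T(r) = -3 + r
s - T(3*(-3)) = -48116 - (-3 + 3*(-3)) = -48116 - (-3 - 9) = -48116 - 1*(-12) = -48116 + 12 = -48104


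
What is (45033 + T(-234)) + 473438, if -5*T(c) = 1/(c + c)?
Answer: 1213222141/2340 ≈ 5.1847e+5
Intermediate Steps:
T(c) = -1/(10*c) (T(c) = -1/(5*(c + c)) = -1/(2*c)/5 = -1/(10*c))
(45033 + T(-234)) + 473438 = (45033 - ⅒/(-234)) + 473438 = (45033 - ⅒*(-1/234)) + 473438 = (45033 + 1/2340) + 473438 = 105377221/2340 + 473438 = 1213222141/2340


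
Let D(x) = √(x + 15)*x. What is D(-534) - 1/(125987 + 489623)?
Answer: -1/615610 - 534*I*√519 ≈ -1.6244e-6 - 12165.0*I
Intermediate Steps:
D(x) = x*√(15 + x) (D(x) = √(15 + x)*x = x*√(15 + x))
D(-534) - 1/(125987 + 489623) = -534*√(15 - 534) - 1/(125987 + 489623) = -534*I*√519 - 1/615610 = -1/615610 - 534*I*√519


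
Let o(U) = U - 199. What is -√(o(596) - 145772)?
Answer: -5*I*√5815 ≈ -381.28*I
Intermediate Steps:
o(U) = -199 + U
-√(o(596) - 145772) = -√((-199 + 596) - 145772) = -√(397 - 145772) = -√(-145375) = -5*I*√5815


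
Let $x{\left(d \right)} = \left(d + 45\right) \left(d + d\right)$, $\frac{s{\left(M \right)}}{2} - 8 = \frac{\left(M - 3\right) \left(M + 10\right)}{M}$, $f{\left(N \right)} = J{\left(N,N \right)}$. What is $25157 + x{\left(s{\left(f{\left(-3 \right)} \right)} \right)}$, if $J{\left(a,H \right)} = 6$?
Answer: $30085$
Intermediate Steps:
$f{\left(N \right)} = 6$
$s{\left(M \right)} = 16 + \frac{2 \left(-3 + M\right) \left(10 + M\right)}{M}$ ($s{\left(M \right)} = 16 + 2 \frac{\left(M - 3\right) \left(M + 10\right)}{M} = 16 + 2 \frac{\left(-3 + M\right) \left(10 + M\right)}{M} = 16 + \frac{2 \left(-3 + M\right) \left(10 + M\right)}{M}$)
$x{\left(d \right)} = 2 d \left(45 + d\right)$ ($x{\left(d \right)} = \left(45 + d\right) 2 d = 2 d \left(45 + d\right)$)
$25157 + x{\left(s{\left(f{\left(-3 \right)} \right)} \right)} = 25157 + 2 \left(30 - \frac{60}{6} + 2 \cdot 6\right) \left(45 + \left(30 - \frac{60}{6} + 2 \cdot 6\right)\right) = 25157 + 2 \left(30 - 10 + 12\right) \left(45 + \left(30 - 10 + 12\right)\right) = 25157 + 2 \cdot 32 \left(45 + 32\right) = 25157 + 2 \cdot 32 \cdot 77 = 25157 + 4928 = 30085$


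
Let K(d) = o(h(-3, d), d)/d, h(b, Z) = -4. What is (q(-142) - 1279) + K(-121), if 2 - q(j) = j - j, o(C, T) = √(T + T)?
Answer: -1277 - I*√2/11 ≈ -1277.0 - 0.12856*I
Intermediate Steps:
o(C, T) = √2*√T (o(C, T) = √(2*T) = √2*√T)
q(j) = 2 (q(j) = 2 - (j - j) = 2 - 1*0 = 2 + 0 = 2)
K(d) = √2/√d (K(d) = (√2*√d)/d = √2/√d)
(q(-142) - 1279) + K(-121) = (2 - 1279) + √2/√(-121) = -1277 + √2*(-I/11) = -1277 - I*√2/11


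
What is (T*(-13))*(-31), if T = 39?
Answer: 15717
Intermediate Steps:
(T*(-13))*(-31) = (39*(-13))*(-31) = -507*(-31) = 15717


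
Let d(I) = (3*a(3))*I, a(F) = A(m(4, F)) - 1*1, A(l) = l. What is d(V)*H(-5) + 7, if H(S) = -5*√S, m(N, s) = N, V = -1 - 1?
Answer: 7 + 90*I*√5 ≈ 7.0 + 201.25*I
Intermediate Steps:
V = -2
a(F) = 3 (a(F) = 4 - 1*1 = 4 - 1 = 3)
d(I) = 9*I (d(I) = (3*3)*I = 9*I)
d(V)*H(-5) + 7 = (9*(-2))*(-5*I*√5) + 7 = -(-90)*I*√5 + 7 = 90*I*√5 + 7 = 7 + 90*I*√5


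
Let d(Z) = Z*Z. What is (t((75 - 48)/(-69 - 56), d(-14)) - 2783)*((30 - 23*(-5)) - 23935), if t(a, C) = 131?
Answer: 63091080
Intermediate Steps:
d(Z) = Z²
(t((75 - 48)/(-69 - 56), d(-14)) - 2783)*((30 - 23*(-5)) - 23935) = (131 - 2783)*((30 - 23*(-5)) - 23935) = -2652*((30 + 115) - 23935) = -2652*(145 - 23935) = -2652*(-23790) = 63091080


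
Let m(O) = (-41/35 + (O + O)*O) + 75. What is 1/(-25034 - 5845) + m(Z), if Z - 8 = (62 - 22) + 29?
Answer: 12895502671/1080765 ≈ 11932.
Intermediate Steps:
Z = 77 (Z = 8 + ((62 - 22) + 29) = 8 + (40 + 29) = 8 + 69 = 77)
m(O) = 2584/35 + 2*O² (m(O) = (-41*1/35 + (2*O)*O) + 75 = (-41/35 + 2*O²) + 75 = 2584/35 + 2*O²)
1/(-25034 - 5845) + m(Z) = 1/(-25034 - 5845) + (2584/35 + 2*77²) = 1/(-30879) + (2584/35 + 2*5929) = -1/30879 + (2584/35 + 11858) = -1/30879 + 417614/35 = 12895502671/1080765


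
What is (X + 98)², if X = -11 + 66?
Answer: 23409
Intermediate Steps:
X = 55
(X + 98)² = (55 + 98)² = 153² = 23409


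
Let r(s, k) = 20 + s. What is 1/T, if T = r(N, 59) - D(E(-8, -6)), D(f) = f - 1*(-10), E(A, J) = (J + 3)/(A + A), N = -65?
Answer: -16/883 ≈ -0.018120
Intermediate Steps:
E(A, J) = (3 + J)/(2*A) (E(A, J) = (3 + J)/((2*A)) = (3 + J)*(1/(2*A)) = (3 + J)/(2*A))
D(f) = 10 + f (D(f) = f + 10 = 10 + f)
T = -883/16 (T = (20 - 65) - (10 + (1/2)*(3 - 6)/(-8)) = -45 - (10 + (1/2)*(-1/8)*(-3)) = -45 - (10 + 3/16) = -45 - 1*163/16 = -45 - 163/16 = -883/16 ≈ -55.188)
1/T = 1/(-883/16) = -16/883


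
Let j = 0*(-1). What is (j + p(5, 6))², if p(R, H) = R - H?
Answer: 1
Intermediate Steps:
j = 0
(j + p(5, 6))² = (0 + (5 - 1*6))² = (0 + (5 - 6))² = (0 - 1)² = (-1)² = 1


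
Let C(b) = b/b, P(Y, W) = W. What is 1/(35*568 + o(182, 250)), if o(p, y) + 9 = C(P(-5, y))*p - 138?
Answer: 1/19915 ≈ 5.0213e-5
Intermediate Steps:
C(b) = 1
o(p, y) = -147 + p (o(p, y) = -9 + (1*p - 138) = -9 + (p - 138) = -9 + (-138 + p) = -147 + p)
1/(35*568 + o(182, 250)) = 1/(35*568 + (-147 + 182)) = 1/(19880 + 35) = 1/19915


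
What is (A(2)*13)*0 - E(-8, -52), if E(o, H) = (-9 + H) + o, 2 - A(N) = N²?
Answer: 69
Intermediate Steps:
A(N) = 2 - N²
E(o, H) = -9 + H + o
(A(2)*13)*0 - E(-8, -52) = ((2 - 1*2²)*13)*0 - (-9 - 52 - 8) = ((2 - 1*4)*13)*0 - 1*(-69) = ((2 - 4)*13)*0 + 69 = -2*13*0 + 69 = -26*0 + 69 = 0 + 69 = 69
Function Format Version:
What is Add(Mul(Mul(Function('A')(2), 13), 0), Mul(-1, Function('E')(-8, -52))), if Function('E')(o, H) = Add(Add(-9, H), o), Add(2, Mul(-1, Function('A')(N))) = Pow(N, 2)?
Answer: 69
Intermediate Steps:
Function('A')(N) = Add(2, Mul(-1, Pow(N, 2)))
Function('E')(o, H) = Add(-9, H, o)
Add(Mul(Mul(Function('A')(2), 13), 0), Mul(-1, Function('E')(-8, -52))) = Add(Mul(Mul(Add(2, Mul(-1, Pow(2, 2))), 13), 0), Mul(-1, Add(-9, -52, -8))) = Add(Mul(Mul(Add(2, Mul(-1, 4)), 13), 0), Mul(-1, -69)) = Add(Mul(Mul(Add(2, -4), 13), 0), 69) = Add(Mul(Mul(-2, 13), 0), 69) = Add(Mul(-26, 0), 69) = Add(0, 69) = 69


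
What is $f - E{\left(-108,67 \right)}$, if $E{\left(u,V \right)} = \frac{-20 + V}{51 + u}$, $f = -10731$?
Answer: $- \frac{611620}{57} \approx -10730.0$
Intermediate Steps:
$E{\left(u,V \right)} = \frac{-20 + V}{51 + u}$
$f - E{\left(-108,67 \right)} = -10731 - \frac{-20 + 67}{51 - 108} = -10731 - \frac{1}{-57} \cdot 47 = -10731 - \left(- \frac{1}{57}\right) 47 = -10731 - - \frac{47}{57} = -10731 + \frac{47}{57} = - \frac{611620}{57}$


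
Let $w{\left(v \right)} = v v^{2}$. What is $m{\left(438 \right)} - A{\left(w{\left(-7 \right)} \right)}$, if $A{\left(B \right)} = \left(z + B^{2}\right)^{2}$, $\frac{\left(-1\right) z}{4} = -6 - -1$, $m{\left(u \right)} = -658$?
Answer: $-13845994219$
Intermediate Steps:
$z = 20$ ($z = - 4 \left(-6 - -1\right) = - 4 \left(-6 + 1\right) = \left(-4\right) \left(-5\right) = 20$)
$w{\left(v \right)} = v^{3}$
$A{\left(B \right)} = \left(20 + B^{2}\right)^{2}$
$m{\left(438 \right)} - A{\left(w{\left(-7 \right)} \right)} = -658 - \left(20 + \left(\left(-7\right)^{3}\right)^{2}\right)^{2} = -658 - \left(20 + \left(-343\right)^{2}\right)^{2} = -658 - \left(20 + 117649\right)^{2} = -658 - 117669^{2} = -658 - 13845993561 = -13845994219$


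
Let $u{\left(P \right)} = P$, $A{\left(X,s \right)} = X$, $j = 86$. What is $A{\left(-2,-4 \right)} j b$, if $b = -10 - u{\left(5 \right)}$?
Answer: $2580$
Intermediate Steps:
$b = -15$ ($b = -10 - 5 = -15$)
$A{\left(-2,-4 \right)} j b = \left(-2\right) 86 \left(-15\right) = \left(-172\right) \left(-15\right) = 2580$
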